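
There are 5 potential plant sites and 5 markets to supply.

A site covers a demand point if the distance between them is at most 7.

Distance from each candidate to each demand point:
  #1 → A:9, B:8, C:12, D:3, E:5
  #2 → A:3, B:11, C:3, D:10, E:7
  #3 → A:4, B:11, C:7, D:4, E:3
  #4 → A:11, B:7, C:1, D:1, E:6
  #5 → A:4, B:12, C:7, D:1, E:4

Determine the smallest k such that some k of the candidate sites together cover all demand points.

Coverage sets (demand points within 7 of each site):
  #1: {D, E}
  #2: {A, C, E}
  #3: {A, C, D, E}
  #4: {B, C, D, E}
  #5: {A, C, D, E}
No single site covers all 5 demand points.
But {#2, #4} covers everything, so the minimum is 2.

2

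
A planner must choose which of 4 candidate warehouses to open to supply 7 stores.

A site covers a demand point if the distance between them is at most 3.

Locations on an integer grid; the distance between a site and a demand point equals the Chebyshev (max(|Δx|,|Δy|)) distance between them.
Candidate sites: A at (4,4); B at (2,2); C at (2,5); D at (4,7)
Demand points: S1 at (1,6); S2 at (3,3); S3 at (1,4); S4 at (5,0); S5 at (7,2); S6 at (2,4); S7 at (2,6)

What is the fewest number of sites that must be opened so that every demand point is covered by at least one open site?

2

Coverage sets (demand points within 3 of each site):
  A: {S1, S2, S3, S5, S6, S7}
  B: {S2, S3, S4, S6}
  C: {S1, S2, S3, S6, S7}
  D: {S1, S3, S6, S7}
No single site covers all 7 demand points.
But {A, B} covers everything, so the minimum is 2.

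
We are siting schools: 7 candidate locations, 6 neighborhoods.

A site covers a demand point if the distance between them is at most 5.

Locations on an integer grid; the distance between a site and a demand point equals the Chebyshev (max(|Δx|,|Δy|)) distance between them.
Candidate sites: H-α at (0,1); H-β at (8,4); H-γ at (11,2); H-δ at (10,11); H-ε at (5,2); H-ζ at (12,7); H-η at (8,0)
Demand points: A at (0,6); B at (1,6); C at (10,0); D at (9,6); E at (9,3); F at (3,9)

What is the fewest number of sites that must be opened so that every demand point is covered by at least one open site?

Coverage sets (demand points within 5 of each site):
  H-α: {A, B}
  H-β: {C, D, E, F}
  H-γ: {C, D, E}
  H-δ: {D}
  H-ε: {A, B, C, D, E}
  H-ζ: {D, E}
  H-η: {C, E}
No single site covers all 6 demand points.
But {H-α, H-β} covers everything, so the minimum is 2.

2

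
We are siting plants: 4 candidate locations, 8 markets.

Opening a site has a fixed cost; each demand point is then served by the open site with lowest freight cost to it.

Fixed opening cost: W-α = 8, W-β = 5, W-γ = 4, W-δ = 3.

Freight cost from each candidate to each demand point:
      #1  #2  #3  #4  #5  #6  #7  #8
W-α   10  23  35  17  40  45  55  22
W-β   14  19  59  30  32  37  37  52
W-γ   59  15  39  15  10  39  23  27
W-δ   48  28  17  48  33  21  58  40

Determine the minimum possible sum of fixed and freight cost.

148

Open {W-α, W-γ, W-δ}: assign each demand point to its cheapest open site.
  #1→W-α 10, #2→W-γ 15, #3→W-δ 17, #4→W-γ 15, #5→W-γ 10, #6→W-δ 21, #7→W-γ 23, #8→W-α 22
  freight cost 133, fixed 15 → total 148.
Compare {W-α, W-β, W-γ, W-δ}: freight cost 133 + fixed 20 = 153.
Compare {W-β, W-γ, W-δ}: freight cost 142 + fixed 12 = 154.
Compare {W-α, W-γ}: freight cost 169 + fixed 12 = 181.
All other subsets cost ≥ 153. Minimum total cost: 148.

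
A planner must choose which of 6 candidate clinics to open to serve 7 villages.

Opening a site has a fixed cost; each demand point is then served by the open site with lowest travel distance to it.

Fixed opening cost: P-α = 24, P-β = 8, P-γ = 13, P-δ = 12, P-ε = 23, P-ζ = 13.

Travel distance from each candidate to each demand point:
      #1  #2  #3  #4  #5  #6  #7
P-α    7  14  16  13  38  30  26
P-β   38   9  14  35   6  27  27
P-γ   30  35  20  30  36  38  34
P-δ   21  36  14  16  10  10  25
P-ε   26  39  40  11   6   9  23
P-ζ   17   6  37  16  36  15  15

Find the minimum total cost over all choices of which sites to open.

110

Open {P-β, P-ζ}: assign each demand point to its cheapest open site.
  #1→P-ζ 17, #2→P-ζ 6, #3→P-β 14, #4→P-ζ 16, #5→P-β 6, #6→P-ζ 15, #7→P-ζ 15
  travel distance 89, fixed 21 → total 110.
Compare {P-δ, P-ζ}: travel distance 88 + fixed 25 = 113.
Compare {P-β, P-δ, P-ζ}: travel distance 84 + fixed 33 = 117.
Compare {P-β, P-δ}: travel distance 101 + fixed 20 = 121.
All other subsets cost ≥ 113. Minimum total cost: 110.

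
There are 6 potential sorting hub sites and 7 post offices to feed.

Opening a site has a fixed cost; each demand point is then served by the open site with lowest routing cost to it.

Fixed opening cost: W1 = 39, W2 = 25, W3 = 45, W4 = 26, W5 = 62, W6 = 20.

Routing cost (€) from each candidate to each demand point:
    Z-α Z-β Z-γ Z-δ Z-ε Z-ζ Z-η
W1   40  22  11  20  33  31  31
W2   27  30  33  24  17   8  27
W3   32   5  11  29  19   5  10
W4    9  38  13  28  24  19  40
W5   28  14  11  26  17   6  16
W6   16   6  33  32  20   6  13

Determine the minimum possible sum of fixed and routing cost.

Open {W4, W6}: assign each demand point to its cheapest open site.
  Z-α→W4 9, Z-β→W6 6, Z-γ→W4 13, Z-δ→W4 28, Z-ε→W6 20, Z-ζ→W6 6, Z-η→W6 13
  routing cost 95, fixed 46 → total 141.
Compare {W6}: routing cost 126 + fixed 20 = 146.
Compare {W1, W6}: routing cost 92 + fixed 59 = 151.
Compare {W3}: routing cost 111 + fixed 45 = 156.
All other subsets cost ≥ 146. Minimum total cost: 141.

141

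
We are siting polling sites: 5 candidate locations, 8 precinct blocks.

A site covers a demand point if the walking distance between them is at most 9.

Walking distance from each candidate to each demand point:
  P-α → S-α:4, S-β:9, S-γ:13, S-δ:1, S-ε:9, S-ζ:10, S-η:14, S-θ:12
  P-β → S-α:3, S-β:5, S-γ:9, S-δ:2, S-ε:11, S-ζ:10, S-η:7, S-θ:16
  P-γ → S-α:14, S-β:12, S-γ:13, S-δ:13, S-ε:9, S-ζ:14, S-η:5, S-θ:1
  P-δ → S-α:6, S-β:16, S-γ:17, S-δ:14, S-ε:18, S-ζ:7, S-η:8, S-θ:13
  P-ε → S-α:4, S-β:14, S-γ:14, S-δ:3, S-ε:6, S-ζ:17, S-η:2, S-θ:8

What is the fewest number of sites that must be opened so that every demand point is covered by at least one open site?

Coverage sets (demand points within 9 of each site):
  P-α: {S-α, S-β, S-δ, S-ε}
  P-β: {S-α, S-β, S-γ, S-δ, S-η}
  P-γ: {S-ε, S-η, S-θ}
  P-δ: {S-α, S-ζ, S-η}
  P-ε: {S-α, S-δ, S-ε, S-η, S-θ}
No 2 sites suffice: every size-2 union leaves at least one demand point uncovered.
But {P-β, P-γ, P-δ} covers everything, so the minimum is 3.

3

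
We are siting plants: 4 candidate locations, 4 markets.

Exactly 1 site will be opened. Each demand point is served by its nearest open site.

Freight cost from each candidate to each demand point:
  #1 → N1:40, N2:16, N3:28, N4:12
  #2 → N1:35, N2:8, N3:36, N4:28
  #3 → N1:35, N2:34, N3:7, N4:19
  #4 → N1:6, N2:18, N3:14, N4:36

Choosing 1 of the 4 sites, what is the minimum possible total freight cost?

74

Open {#4}.
  N1→#4 6, N2→#4 18, N3→#4 14, N4→#4 36  ⇒ total 74.
Compare {#3}: total 95.
Compare {#1}: total 96.
No size-1 selection does better; minimum is 74.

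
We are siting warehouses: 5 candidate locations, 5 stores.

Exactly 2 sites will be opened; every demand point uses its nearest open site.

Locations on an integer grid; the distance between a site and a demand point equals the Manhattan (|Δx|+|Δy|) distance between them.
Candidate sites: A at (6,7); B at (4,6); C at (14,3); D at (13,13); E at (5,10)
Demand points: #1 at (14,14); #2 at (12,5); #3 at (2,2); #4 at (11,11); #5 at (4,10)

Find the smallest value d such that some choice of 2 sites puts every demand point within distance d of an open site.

Open {A, D}.
  Farthest demand point is #3 at distance 9 (to A); all others are ≤ 9.
With {B, D} the worst case is 9.
With {A, C} the worst case is 11.
No size-2 selection achieves below 9.

9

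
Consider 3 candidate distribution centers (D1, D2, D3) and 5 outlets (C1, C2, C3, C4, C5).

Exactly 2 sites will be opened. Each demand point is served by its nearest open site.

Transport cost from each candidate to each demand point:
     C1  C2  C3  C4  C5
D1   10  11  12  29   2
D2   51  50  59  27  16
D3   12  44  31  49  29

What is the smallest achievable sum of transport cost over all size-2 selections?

Open {D1, D2}.
  C1→D1 10, C2→D1 11, C3→D1 12, C4→D2 27, C5→D1 2  ⇒ total 62.
Compare {D1, D3}: total 64.
Compare {D2, D3}: total 130.

62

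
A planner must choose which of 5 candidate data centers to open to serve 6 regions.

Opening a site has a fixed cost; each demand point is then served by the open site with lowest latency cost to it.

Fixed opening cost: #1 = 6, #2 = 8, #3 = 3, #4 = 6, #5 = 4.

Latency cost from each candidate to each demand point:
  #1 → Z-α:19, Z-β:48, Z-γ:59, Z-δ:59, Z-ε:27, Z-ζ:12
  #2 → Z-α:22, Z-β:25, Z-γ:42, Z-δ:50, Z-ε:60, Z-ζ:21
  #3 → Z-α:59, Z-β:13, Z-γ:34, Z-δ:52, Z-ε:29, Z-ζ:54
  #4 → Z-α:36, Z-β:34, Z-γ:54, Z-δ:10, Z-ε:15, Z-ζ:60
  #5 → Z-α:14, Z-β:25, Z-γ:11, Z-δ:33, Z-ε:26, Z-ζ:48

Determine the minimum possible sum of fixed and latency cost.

Open {#1, #3, #4, #5}: assign each demand point to its cheapest open site.
  Z-α→#5 14, Z-β→#3 13, Z-γ→#5 11, Z-δ→#4 10, Z-ε→#4 15, Z-ζ→#1 12
  latency cost 75, fixed 19 → total 94.
Compare {#1, #2, #3, #4, #5}: latency cost 75 + fixed 27 = 102.
Compare {#1, #4, #5}: latency cost 87 + fixed 16 = 103.
Compare {#2, #3, #4, #5}: latency cost 84 + fixed 21 = 105.
All other subsets cost ≥ 102. Minimum total cost: 94.

94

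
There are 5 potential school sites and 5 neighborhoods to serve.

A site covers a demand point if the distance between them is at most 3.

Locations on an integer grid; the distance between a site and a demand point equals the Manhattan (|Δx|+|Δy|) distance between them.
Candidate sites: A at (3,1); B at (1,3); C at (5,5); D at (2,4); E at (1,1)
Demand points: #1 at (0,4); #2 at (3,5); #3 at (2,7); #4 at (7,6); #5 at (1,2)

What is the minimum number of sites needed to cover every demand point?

Coverage sets (demand points within 3 of each site):
  A: {#5}
  B: {#1, #5}
  C: {#2, #4}
  D: {#1, #2, #3, #5}
  E: {#5}
No single site covers all 5 demand points.
But {C, D} covers everything, so the minimum is 2.

2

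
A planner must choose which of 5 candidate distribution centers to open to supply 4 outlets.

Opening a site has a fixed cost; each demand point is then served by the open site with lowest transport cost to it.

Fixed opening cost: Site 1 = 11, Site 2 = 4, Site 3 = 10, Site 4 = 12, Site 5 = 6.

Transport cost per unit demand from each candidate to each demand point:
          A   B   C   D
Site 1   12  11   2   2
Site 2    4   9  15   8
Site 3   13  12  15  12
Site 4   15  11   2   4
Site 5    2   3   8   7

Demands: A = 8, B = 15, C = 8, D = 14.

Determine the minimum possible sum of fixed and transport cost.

122

Open {Site 1, Site 5}: assign each demand point to its cheapest open site.
  A→Site 5 8×2=16, B→Site 5 15×3=45, C→Site 1 8×2=16, D→Site 1 14×2=28
  transport cost 105, fixed 17 → total 122.
Compare {Site 1, Site 2, Site 5}: transport cost 105 + fixed 21 = 126.
Compare {Site 1, Site 3, Site 5}: transport cost 105 + fixed 27 = 132.
Compare {Site 1, Site 4, Site 5}: transport cost 105 + fixed 29 = 134.
All other subsets cost ≥ 126. Minimum total cost: 122.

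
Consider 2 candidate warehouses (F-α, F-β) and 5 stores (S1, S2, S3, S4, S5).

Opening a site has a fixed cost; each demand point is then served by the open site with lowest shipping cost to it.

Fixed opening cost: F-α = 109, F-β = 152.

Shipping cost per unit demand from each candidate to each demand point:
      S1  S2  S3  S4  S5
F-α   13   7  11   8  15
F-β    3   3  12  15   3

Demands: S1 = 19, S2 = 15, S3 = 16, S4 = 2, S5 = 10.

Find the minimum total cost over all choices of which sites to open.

Open {F-β}: assign each demand point to its cheapest open site.
  S1→F-β 19×3=57, S2→F-β 15×3=45, S3→F-β 16×12=192, S4→F-β 2×15=30, S5→F-β 10×3=30
  shipping cost 354, fixed 152 → total 506.
Compare {F-α, F-β}: shipping cost 324 + fixed 261 = 585.
Compare {F-α}: shipping cost 694 + fixed 109 = 803.

506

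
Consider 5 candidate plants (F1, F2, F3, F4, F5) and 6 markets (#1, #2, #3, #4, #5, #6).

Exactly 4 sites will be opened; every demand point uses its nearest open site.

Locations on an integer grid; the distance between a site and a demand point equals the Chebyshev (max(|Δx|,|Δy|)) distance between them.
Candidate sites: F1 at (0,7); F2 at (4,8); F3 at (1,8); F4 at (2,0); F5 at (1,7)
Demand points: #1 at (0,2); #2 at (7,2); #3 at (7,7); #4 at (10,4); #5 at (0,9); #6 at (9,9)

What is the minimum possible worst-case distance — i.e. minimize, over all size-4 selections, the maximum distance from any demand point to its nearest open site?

Open {F1, F2, F3, F4}.
  Farthest demand point is #4 at distance 6 (to F2); all others are ≤ 6.
With {F1, F2, F3, F5} the worst case is 6.
With {F1, F2, F4, F5} the worst case is 6.
No size-4 selection achieves below 6.

6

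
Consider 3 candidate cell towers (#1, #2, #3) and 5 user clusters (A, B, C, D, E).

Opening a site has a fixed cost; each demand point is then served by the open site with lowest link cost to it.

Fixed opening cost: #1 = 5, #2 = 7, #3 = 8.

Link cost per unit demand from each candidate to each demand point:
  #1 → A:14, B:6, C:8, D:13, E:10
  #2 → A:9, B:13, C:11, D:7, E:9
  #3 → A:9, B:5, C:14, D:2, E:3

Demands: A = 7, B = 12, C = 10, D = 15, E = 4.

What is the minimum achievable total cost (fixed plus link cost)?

258

Open {#1, #3}: assign each demand point to its cheapest open site.
  A→#3 7×9=63, B→#3 12×5=60, C→#1 10×8=80, D→#3 15×2=30, E→#3 4×3=12
  link cost 245, fixed 13 → total 258.
Compare {#1, #2, #3}: link cost 245 + fixed 20 = 265.
Compare {#2, #3}: link cost 275 + fixed 15 = 290.
Compare {#3}: link cost 305 + fixed 8 = 313.
All other subsets cost ≥ 265. Minimum total cost: 258.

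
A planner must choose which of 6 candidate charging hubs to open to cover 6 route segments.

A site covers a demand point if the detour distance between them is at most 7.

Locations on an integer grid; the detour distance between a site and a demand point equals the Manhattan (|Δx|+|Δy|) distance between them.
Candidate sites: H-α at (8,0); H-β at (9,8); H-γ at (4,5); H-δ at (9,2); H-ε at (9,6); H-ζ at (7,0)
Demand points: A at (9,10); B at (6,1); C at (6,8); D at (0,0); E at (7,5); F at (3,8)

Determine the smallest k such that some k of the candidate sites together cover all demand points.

2

Coverage sets (demand points within 7 of each site):
  H-α: {B, E}
  H-β: {A, C, E, F}
  H-γ: {B, C, E, F}
  H-δ: {B, E}
  H-ε: {A, C, E}
  H-ζ: {B, D, E}
No single site covers all 6 demand points.
But {H-β, H-ζ} covers everything, so the minimum is 2.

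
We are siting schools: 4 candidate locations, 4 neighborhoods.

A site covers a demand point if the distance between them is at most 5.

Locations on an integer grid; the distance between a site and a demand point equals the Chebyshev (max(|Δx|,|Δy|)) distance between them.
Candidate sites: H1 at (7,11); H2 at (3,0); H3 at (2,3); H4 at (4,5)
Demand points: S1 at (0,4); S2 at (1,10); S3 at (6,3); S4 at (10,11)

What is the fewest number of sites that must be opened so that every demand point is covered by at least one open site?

2

Coverage sets (demand points within 5 of each site):
  H1: {S4}
  H2: {S1, S3}
  H3: {S1, S3}
  H4: {S1, S2, S3}
No single site covers all 4 demand points.
But {H1, H4} covers everything, so the minimum is 2.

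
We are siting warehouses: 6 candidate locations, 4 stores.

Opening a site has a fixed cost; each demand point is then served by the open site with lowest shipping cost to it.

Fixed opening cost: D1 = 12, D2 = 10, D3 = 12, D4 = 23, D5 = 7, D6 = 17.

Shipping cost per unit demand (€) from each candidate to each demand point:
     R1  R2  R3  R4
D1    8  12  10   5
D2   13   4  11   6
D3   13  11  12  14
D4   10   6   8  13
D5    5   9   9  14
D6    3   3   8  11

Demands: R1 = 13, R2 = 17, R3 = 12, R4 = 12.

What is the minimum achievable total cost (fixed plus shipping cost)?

Open {D1, D6}: assign each demand point to its cheapest open site.
  R1→D6 13×3=39, R2→D6 17×3=51, R3→D6 12×8=96, R4→D1 12×5=60
  shipping cost 246, fixed 29 → total 275.
Compare {D1, D5, D6}: shipping cost 246 + fixed 36 = 282.
Compare {D2, D6}: shipping cost 258 + fixed 27 = 285.
Compare {D1, D2, D6}: shipping cost 246 + fixed 39 = 285.
All other subsets cost ≥ 282. Minimum total cost: 275.

275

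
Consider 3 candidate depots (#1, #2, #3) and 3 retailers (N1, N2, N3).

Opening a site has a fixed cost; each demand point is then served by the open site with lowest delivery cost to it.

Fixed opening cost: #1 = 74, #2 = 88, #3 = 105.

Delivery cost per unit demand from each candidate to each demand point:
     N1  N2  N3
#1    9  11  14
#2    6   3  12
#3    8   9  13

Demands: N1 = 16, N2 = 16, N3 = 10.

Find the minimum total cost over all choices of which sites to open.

Open {#2}: assign each demand point to its cheapest open site.
  N1→#2 16×6=96, N2→#2 16×3=48, N3→#2 10×12=120
  delivery cost 264, fixed 88 → total 352.
Compare {#1, #2}: delivery cost 264 + fixed 162 = 426.
Compare {#2, #3}: delivery cost 264 + fixed 193 = 457.
Compare {#3}: delivery cost 402 + fixed 105 = 507.
All other subsets cost ≥ 426. Minimum total cost: 352.

352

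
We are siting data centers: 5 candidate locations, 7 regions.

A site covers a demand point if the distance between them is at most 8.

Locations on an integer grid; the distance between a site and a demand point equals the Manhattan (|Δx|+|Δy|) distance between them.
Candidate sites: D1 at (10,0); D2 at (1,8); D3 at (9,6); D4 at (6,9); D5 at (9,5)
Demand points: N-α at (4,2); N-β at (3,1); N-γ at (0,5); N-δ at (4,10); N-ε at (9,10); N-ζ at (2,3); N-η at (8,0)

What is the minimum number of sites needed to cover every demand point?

Coverage sets (demand points within 8 of each site):
  D1: {N-α, N-β, N-η}
  D2: {N-γ, N-δ, N-ζ}
  D3: {N-ε, N-η}
  D4: {N-δ, N-ε}
  D5: {N-α, N-ε, N-η}
No 2 sites suffice: every size-2 union leaves at least one demand point uncovered.
But {D1, D2, D3} covers everything, so the minimum is 3.

3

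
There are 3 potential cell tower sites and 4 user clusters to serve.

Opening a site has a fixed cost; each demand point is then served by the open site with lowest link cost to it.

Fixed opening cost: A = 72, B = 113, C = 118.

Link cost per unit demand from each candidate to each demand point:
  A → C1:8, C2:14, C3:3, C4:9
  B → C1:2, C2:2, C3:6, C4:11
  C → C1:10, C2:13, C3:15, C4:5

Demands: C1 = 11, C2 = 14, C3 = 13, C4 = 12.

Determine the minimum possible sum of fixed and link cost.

Open {B}: assign each demand point to its cheapest open site.
  C1→B 11×2=22, C2→B 14×2=28, C3→B 13×6=78, C4→B 12×11=132
  link cost 260, fixed 113 → total 373.
Compare {A, B}: link cost 197 + fixed 185 = 382.
Compare {B, C}: link cost 188 + fixed 231 = 419.
Compare {A, B, C}: link cost 149 + fixed 303 = 452.
All other subsets cost ≥ 382. Minimum total cost: 373.

373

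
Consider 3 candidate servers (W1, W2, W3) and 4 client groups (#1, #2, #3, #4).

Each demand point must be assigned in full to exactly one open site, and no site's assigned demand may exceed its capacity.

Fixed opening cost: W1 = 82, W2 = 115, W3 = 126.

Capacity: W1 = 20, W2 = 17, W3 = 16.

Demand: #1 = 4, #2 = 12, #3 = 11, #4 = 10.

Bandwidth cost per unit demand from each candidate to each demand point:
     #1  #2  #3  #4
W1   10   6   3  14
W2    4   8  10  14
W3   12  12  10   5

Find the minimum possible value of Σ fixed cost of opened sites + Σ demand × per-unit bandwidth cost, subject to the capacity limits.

Open {W1, W2, W3}; cheapest assignment that respects the capacities:
  W1 (cap 20, load 11): #3 — cost 11×3 = 33
  W2 (cap 17, load 16): #1, #2 — cost 4×4 + 12×8 = 112
  W3 (cap 16, load 10): #4 — cost 10×5 = 50
  Shipping 195, fixed 323 → total 518.
  Any other capacity-feasible assignment to {W1, W2, W3} ships for at least 195.
Total demand is 37; every other set of sites either has combined capacity below 37 or cannot fit the demands without splitting one across sites, so {W1, W2, W3} is the only feasible choice of open sites. Minimum: 518.

518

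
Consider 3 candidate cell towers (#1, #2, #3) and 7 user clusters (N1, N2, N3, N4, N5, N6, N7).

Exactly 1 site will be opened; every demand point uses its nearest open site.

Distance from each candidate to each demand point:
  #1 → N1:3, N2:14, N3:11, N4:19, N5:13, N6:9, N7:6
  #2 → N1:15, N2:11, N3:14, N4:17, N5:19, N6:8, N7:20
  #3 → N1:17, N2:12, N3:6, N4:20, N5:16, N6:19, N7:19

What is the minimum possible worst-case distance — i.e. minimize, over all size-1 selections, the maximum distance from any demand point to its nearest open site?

Open {#1}.
  Farthest demand point is N4 at distance 19 (to #1); all others are ≤ 19.
With {#2} the worst case is 20.
With {#3} the worst case is 20.
No size-1 selection achieves below 19.

19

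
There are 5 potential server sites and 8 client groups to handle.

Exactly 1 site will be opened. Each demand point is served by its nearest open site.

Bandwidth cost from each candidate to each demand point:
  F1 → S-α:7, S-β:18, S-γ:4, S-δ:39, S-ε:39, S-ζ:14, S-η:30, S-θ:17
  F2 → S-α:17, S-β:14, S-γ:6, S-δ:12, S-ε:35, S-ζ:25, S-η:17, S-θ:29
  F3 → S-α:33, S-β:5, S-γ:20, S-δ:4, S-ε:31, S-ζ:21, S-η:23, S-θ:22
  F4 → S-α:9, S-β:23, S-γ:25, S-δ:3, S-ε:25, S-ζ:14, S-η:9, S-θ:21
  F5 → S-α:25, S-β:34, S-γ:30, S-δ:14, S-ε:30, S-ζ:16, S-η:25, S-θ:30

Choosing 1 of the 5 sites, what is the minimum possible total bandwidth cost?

Open {F4}.
  S-α→F4 9, S-β→F4 23, S-γ→F4 25, S-δ→F4 3, S-ε→F4 25, S-ζ→F4 14, S-η→F4 9, S-θ→F4 21  ⇒ total 129.
Compare {F2}: total 155.
Compare {F3}: total 159.
No size-1 selection does better; minimum is 129.

129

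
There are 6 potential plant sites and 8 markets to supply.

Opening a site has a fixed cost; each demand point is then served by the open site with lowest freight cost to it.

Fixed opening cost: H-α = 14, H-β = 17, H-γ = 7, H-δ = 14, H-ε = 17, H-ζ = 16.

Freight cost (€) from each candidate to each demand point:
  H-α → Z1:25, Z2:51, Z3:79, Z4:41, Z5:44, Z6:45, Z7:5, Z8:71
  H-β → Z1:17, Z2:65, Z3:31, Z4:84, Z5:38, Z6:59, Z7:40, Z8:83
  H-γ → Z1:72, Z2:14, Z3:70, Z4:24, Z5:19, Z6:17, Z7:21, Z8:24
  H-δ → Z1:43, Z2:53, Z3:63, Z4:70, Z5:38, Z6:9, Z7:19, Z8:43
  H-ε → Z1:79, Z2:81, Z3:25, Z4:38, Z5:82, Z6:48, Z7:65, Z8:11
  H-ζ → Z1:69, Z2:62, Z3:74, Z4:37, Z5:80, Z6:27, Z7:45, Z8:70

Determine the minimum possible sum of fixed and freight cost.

178

Open {H-α, H-γ, H-ε}: assign each demand point to its cheapest open site.
  Z1→H-α 25, Z2→H-γ 14, Z3→H-ε 25, Z4→H-γ 24, Z5→H-γ 19, Z6→H-γ 17, Z7→H-α 5, Z8→H-ε 11
  freight cost 140, fixed 38 → total 178.
Compare {H-α, H-γ, H-δ, H-ε}: freight cost 132 + fixed 52 = 184.
Compare {H-α, H-β, H-γ, H-ε}: freight cost 132 + fixed 55 = 187.
Compare {H-α, H-β, H-γ}: freight cost 151 + fixed 38 = 189.
All other subsets cost ≥ 184. Minimum total cost: 178.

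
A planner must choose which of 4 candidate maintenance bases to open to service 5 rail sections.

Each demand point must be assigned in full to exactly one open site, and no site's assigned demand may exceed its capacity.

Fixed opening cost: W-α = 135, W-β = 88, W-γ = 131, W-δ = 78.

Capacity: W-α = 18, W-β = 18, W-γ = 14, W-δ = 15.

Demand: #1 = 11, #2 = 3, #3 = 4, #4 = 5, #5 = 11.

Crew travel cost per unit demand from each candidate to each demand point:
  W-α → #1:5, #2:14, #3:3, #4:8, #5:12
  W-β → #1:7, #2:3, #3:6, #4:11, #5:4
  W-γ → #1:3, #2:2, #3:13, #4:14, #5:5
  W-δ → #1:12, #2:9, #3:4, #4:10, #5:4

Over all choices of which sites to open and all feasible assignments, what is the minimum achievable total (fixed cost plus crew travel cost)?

Open {W-α, W-β}; cheapest assignment that respects the capacities:
  W-α (cap 18, load 16): #1, #4 — cost 11×5 + 5×8 = 95
  W-β (cap 18, load 18): #2, #3, #5 — cost 3×3 + 4×6 + 11×4 = 77
  Shipping 172, fixed 223 → total 395.
  Any other capacity-feasible assignment to {W-α, W-β} ships for at least 172.
Compare {W-β, W-γ, W-δ}: its best feasible assignment gives total 446.
Compare {W-α, W-β, W-δ}: its best feasible assignment gives total 465.
Every other set of open sites that can feasibly serve all demand totals ≥ 446 even under its best assignment. Minimum: 395.

395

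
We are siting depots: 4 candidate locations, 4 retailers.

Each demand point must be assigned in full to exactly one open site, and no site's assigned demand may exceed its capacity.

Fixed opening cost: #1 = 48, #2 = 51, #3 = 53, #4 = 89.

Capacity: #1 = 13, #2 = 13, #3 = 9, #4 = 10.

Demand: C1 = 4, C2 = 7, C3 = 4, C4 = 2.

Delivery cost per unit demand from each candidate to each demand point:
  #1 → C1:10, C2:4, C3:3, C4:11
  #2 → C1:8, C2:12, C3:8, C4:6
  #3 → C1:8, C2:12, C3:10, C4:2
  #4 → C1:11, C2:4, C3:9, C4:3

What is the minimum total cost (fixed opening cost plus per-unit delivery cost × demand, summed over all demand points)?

177

Open {#1, #3}; cheapest assignment that respects the capacities:
  #1 (cap 13, load 11): C2, C3 — cost 7×4 + 4×3 = 40
  #3 (cap 9, load 6): C1, C4 — cost 4×8 + 2×2 = 36
  Shipping 76, fixed 101 → total 177.
  Any other capacity-feasible assignment to {#1, #3} ships for at least 76.
Compare {#1, #2}: its best feasible assignment gives total 183.
Compare {#1, #4}: its best feasible assignment gives total 223.
Every other set of open sites that can feasibly serve all demand totals ≥ 183 even under its best assignment. Minimum: 177.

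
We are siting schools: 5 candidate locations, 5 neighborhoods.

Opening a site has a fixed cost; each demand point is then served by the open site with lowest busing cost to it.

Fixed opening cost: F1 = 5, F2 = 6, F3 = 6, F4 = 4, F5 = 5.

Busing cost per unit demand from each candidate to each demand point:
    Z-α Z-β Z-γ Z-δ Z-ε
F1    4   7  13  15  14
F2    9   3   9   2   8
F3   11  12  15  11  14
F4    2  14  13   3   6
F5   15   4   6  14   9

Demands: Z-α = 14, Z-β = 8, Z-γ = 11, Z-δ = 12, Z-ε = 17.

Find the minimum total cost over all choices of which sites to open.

259

Open {F2, F4, F5}: assign each demand point to its cheapest open site.
  Z-α→F4 14×2=28, Z-β→F2 8×3=24, Z-γ→F5 11×6=66, Z-δ→F2 12×2=24, Z-ε→F4 17×6=102
  busing cost 244, fixed 15 → total 259.
Compare {F1, F2, F4, F5}: busing cost 244 + fixed 20 = 264.
Compare {F2, F3, F4, F5}: busing cost 244 + fixed 21 = 265.
Compare {F1, F2, F3, F4, F5}: busing cost 244 + fixed 26 = 270.
All other subsets cost ≥ 264. Minimum total cost: 259.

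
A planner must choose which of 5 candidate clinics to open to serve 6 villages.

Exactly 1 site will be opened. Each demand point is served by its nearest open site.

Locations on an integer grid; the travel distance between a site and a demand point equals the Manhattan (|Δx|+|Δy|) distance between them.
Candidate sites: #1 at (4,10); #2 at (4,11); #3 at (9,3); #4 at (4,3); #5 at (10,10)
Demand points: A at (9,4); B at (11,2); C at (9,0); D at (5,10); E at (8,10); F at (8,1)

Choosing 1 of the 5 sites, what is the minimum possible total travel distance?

Open {#3}.
  A→#3 1, B→#3 3, C→#3 3, D→#3 11, E→#3 8, F→#3 3  ⇒ total 29.
Compare {#5}: total 45.
Compare {#4}: total 47.
No size-1 selection does better; minimum is 29.

29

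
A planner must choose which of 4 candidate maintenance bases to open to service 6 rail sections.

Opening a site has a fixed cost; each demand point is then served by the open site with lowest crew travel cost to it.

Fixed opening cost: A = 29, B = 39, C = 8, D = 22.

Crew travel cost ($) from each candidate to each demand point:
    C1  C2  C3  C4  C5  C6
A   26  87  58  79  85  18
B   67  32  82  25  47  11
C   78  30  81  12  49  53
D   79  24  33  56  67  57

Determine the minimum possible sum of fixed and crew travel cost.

221

Open {A, C, D}: assign each demand point to its cheapest open site.
  C1→A 26, C2→D 24, C3→D 33, C4→C 12, C5→C 49, C6→A 18
  crew travel cost 162, fixed 59 → total 221.
Compare {A, C}: crew travel cost 193 + fixed 37 = 230.
Compare {A, B, C, D}: crew travel cost 153 + fixed 98 = 251.
Compare {A, B, D}: crew travel cost 166 + fixed 90 = 256.
All other subsets cost ≥ 230. Minimum total cost: 221.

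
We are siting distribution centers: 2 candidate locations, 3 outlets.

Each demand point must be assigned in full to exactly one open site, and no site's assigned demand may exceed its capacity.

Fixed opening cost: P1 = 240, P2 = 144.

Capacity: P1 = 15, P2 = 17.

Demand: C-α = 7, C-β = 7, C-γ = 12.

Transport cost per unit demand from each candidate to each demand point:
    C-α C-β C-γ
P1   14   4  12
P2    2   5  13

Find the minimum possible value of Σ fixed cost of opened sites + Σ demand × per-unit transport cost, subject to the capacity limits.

Open {P1, P2}; cheapest assignment that respects the capacities:
  P1 (cap 15, load 12): C-γ — cost 12×12 = 144
  P2 (cap 17, load 14): C-α, C-β — cost 7×2 + 7×5 = 49
  Shipping 193, fixed 384 → total 577.
  Any other capacity-feasible assignment to {P1, P2} ships for at least 193.
Total demand is 26 and no other set of sites has combined capacity ≥ 26, so {P1, P2} is the only feasible choice of open sites. Minimum: 577.

577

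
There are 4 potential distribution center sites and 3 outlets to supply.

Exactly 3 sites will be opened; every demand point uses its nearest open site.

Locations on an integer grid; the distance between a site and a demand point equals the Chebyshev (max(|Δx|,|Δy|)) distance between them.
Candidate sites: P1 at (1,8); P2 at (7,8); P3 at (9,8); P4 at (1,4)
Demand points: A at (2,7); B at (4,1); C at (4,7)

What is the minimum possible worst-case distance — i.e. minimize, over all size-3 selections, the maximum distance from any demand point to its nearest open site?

3

Open {P1, P2, P4}.
  Farthest demand point is B at distance 3 (to P4); all others are ≤ 3.
With {P1, P3, P4} the worst case is 3.
With {P2, P3, P4} the worst case is 3.
No size-3 selection achieves below 3.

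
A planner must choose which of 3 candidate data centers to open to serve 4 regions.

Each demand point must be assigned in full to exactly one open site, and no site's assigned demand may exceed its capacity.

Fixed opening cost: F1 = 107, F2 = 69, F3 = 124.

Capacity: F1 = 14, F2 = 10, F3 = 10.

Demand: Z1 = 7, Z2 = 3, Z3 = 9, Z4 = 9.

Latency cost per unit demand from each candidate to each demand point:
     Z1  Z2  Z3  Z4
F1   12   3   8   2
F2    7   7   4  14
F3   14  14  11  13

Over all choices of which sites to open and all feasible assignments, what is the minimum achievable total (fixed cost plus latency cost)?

Open {F1, F2, F3}; cheapest assignment that respects the capacities:
  F1 (cap 14, load 12): Z2, Z4 — cost 3×3 + 9×2 = 27
  F2 (cap 10, load 9): Z3 — cost 9×4 = 36
  F3 (cap 10, load 7): Z1 — cost 7×14 = 98
  Shipping 161, fixed 300 → total 461.
  Any other capacity-feasible assignment to {F1, F2, F3} ships for at least 161.
Total demand is 28 and no other set of sites has combined capacity ≥ 28, so {F1, F2, F3} is the only feasible choice of open sites. Minimum: 461.

461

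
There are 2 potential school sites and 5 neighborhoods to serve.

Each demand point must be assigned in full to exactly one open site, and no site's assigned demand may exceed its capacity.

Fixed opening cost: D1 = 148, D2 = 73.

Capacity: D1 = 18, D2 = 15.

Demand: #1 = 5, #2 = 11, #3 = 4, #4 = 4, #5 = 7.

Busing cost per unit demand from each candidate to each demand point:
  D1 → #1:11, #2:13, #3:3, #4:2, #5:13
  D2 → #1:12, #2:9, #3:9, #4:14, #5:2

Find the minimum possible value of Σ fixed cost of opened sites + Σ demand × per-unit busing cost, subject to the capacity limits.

Open {D1, D2}; cheapest assignment that respects the capacities:
  D1 (cap 18, load 16): #1, #4, #5 — cost 5×11 + 4×2 + 7×13 = 154
  D2 (cap 15, load 15): #2, #3 — cost 11×9 + 4×9 = 135
  Shipping 289, fixed 221 → total 510.
  Any other capacity-feasible assignment to {D1, D2} ships for at least 289.
Total demand is 31 and no other set of sites has combined capacity ≥ 31, so {D1, D2} is the only feasible choice of open sites. Minimum: 510.

510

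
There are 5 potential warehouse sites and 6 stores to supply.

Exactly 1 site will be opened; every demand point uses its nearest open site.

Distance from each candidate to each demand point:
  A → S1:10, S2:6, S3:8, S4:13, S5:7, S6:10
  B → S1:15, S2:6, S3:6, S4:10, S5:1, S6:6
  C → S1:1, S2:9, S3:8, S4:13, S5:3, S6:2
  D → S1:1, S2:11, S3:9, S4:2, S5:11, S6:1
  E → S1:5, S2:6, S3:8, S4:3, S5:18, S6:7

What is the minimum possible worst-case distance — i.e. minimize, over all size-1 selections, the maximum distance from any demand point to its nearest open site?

Open {D}.
  Farthest demand point is S2 at distance 11 (to D); all others are ≤ 11.
With {A} the worst case is 13.
With {C} the worst case is 13.
No size-1 selection achieves below 11.

11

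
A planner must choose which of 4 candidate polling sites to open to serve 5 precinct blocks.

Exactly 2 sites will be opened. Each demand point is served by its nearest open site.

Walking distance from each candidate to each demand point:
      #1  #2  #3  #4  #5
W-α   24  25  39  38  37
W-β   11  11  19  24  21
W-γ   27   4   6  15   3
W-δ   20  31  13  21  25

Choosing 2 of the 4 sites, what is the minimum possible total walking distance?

Open {W-β, W-γ}.
  #1→W-β 11, #2→W-γ 4, #3→W-γ 6, #4→W-γ 15, #5→W-γ 3  ⇒ total 39.
Compare {W-γ, W-δ}: total 48.
Compare {W-α, W-γ}: total 52.
No size-2 selection does better; minimum is 39.

39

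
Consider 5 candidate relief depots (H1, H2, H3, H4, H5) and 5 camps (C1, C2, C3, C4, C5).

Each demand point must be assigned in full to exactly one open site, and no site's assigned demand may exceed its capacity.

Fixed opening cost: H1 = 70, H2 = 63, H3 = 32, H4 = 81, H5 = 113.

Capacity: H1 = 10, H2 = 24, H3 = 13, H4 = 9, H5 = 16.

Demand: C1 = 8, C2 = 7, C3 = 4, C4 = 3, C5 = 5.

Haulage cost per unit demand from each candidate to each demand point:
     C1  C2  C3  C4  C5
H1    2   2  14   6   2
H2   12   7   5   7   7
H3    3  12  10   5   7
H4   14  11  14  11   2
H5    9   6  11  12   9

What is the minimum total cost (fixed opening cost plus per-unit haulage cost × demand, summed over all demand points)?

Open {H2, H3}; cheapest assignment that respects the capacities:
  H2 (cap 24, load 16): C2, C3, C5 — cost 7×7 + 4×5 + 5×7 = 104
  H3 (cap 13, load 11): C1, C4 — cost 8×3 + 3×5 = 39
  Shipping 143, fixed 95 → total 238.
  Any other capacity-feasible assignment to {H2, H3} ships for at least 143.
Compare {H1, H2, H3}: its best feasible assignment gives total 273.
Compare {H1, H2}: its best feasible assignment gives total 274.
Every other set of open sites that can feasibly serve all demand totals ≥ 273 even under its best assignment. Minimum: 238.

238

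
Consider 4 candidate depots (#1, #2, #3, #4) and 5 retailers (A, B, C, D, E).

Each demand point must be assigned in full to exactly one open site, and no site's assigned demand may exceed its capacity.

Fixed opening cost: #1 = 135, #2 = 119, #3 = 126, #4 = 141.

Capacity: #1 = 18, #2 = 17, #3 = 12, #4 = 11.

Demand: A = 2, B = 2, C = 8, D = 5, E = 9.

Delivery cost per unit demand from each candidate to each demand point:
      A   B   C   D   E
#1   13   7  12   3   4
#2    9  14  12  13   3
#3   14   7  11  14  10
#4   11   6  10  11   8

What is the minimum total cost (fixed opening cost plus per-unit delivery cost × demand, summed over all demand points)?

Open {#1, #2}; cheapest assignment that respects the capacities:
  #1 (cap 18, load 15): B, C, D — cost 2×7 + 8×12 + 5×3 = 125
  #2 (cap 17, load 11): A, E — cost 2×9 + 9×3 = 45
  Shipping 170, fixed 254 → total 424.
  Any other capacity-feasible assignment to {#1, #2} ships for at least 170.
Compare {#1, #3}: its best feasible assignment gives total 440.
Compare {#1, #4}: its best feasible assignment gives total 443.
Every other set of open sites that can feasibly serve all demand totals ≥ 440 even under its best assignment. Minimum: 424.

424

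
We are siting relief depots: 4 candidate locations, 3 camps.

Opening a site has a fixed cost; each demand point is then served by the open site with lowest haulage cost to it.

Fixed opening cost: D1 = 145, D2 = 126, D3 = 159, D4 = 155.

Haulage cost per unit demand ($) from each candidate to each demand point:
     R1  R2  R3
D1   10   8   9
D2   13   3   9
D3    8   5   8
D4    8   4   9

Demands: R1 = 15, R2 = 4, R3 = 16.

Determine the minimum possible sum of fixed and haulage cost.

427

Open {D3}: assign each demand point to its cheapest open site.
  R1→D3 15×8=120, R2→D3 4×5=20, R3→D3 16×8=128
  haulage cost 268, fixed 159 → total 427.
Compare {D4}: haulage cost 280 + fixed 155 = 435.
Compare {D1}: haulage cost 326 + fixed 145 = 471.
Compare {D2}: haulage cost 351 + fixed 126 = 477.
All other subsets cost ≥ 435. Minimum total cost: 427.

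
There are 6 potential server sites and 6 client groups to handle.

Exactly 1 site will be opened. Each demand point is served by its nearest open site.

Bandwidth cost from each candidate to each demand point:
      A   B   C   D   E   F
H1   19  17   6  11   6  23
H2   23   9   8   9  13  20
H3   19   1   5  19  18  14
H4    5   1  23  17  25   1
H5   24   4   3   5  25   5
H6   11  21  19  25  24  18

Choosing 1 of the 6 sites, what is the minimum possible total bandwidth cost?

Open {H5}.
  A→H5 24, B→H5 4, C→H5 3, D→H5 5, E→H5 25, F→H5 5  ⇒ total 66.
Compare {H4}: total 72.
Compare {H3}: total 76.
No size-1 selection does better; minimum is 66.

66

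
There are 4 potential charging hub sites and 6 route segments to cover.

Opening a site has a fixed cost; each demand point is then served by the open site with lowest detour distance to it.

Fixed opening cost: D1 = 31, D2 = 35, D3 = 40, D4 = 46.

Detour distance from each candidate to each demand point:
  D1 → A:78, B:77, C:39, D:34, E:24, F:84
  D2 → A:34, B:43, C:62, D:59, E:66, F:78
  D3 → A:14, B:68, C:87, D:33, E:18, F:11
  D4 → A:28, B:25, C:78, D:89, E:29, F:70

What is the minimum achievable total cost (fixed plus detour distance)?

254

Open {D1, D3}: assign each demand point to its cheapest open site.
  A→D3 14, B→D3 68, C→D1 39, D→D3 33, E→D3 18, F→D3 11
  detour distance 183, fixed 71 → total 254.
Compare {D2, D3}: detour distance 181 + fixed 75 = 256.
Compare {D1, D3, D4}: detour distance 140 + fixed 117 = 257.
Compare {D1, D2, D3}: detour distance 158 + fixed 106 = 264.
All other subsets cost ≥ 256. Minimum total cost: 254.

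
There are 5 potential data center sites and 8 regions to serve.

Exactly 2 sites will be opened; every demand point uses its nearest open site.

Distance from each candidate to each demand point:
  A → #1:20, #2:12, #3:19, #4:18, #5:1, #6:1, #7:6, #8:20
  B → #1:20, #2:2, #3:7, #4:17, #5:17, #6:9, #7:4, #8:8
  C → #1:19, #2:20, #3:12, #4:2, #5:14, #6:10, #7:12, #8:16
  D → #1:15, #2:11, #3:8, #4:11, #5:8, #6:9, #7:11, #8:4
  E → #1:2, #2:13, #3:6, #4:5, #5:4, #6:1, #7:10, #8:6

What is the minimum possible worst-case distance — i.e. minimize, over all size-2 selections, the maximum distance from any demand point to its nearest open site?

Open {B, E}.
  Farthest demand point is #3 at distance 6 (to E); all others are ≤ 6.
With {D, E} the worst case is 11.
With {A, E} the worst case is 12.
No size-2 selection achieves below 6.

6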